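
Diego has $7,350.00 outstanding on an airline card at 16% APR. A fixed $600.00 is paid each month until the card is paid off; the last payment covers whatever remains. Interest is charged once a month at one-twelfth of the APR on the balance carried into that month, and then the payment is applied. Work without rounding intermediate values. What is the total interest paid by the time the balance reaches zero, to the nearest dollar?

$729

Monthly rate r = 16%/12 = 1.33333% = 0.0133333.
Payoff takes n = ⌈−ln(1 − rB₀/P)/ln(1+r)⌉ = ⌈13.464⌉ = 14 payments; the last is $279.20.
Total paid = 13·$600.00 + $279.20 = $8,079.20.
Total interest = total paid − principal = $8,079.20 − $7,350.00 = $729.20.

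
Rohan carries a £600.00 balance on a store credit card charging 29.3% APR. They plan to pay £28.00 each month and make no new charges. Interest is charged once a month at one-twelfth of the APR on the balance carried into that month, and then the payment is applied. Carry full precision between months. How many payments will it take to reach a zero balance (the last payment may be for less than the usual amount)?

Monthly rate r = 29.3%/12 = 2.44167% = 0.0244167.
Recurrence: B ← B·(1+r) − £28.00.
Month 1: interest £14.65; balance after payment £586.65.
Month 2: interest £14.32; balance after payment £572.97.
Closed form: n = −ln(1 − rB₀/P)/ln(1+r) = −ln(0.47679)/ln(1.02442) ≈ 30.704, so the balance reaches zero during payment 31.

31 months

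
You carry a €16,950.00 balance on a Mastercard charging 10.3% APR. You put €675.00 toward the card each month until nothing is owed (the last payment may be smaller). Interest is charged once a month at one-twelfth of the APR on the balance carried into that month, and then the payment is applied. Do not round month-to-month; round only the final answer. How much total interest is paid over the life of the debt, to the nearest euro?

€2,223

Monthly rate r = 10.3%/12 = 0.858333% = 0.00858333.
Payoff takes n = ⌈−ln(1 − rB₀/P)/ln(1+r)⌉ = ⌈28.403⌉ = 29 payments; the last is €273.02.
Total paid = 28·€675.00 + €273.02 = €19,173.02.
Total interest = total paid − principal = €19,173.02 − €16,950.00 = €2,223.02.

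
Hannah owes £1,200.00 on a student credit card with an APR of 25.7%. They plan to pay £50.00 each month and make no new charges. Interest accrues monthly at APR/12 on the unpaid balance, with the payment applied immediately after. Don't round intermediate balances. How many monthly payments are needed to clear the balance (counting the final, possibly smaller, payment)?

35 payments

Monthly rate r = 25.7%/12 = 2.14167% = 0.0214167.
Recurrence: B ← B·(1+r) − £50.00.
Month 1: interest £25.70; balance after payment £1,175.70.
Month 2: interest £25.18; balance after payment £1,150.88.
Closed form: n = −ln(1 − rB₀/P)/ln(1+r) = −ln(0.486)/ln(1.02142) ≈ 34.050, so the balance reaches zero during payment 35.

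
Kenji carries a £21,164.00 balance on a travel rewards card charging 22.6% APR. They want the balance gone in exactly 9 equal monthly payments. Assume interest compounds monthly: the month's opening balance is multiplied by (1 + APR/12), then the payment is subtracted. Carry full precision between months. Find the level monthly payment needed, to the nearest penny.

Monthly rate r = 22.6%/12 = 1.88333% = 0.0188333.
Level-payment amortization: P = B₀·r / (1 − (1+r)^(−n)) = 21164.00·0.0188333 / (1 − 1.01883^(−9)).
Denominator 1 − (1+r)^(−9) = 0.154581609.
P = 398.589 / 0.154581609 ≈ 2578.50.

£2,578.50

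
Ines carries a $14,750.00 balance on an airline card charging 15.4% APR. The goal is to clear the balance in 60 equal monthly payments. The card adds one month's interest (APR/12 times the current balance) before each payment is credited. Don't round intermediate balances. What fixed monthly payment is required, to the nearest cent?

Monthly rate r = 15.4%/12 = 1.28333% = 0.0128333.
Level-payment amortization: P = B₀·r / (1 − (1+r)^(−n)) = 14750.00·0.0128333 / (1 − 1.01283^(−60)).
Denominator 1 − (1+r)^(−60) = 0.534713082.
P = 189.292 / 0.534713082 ≈ 354.01.

$354.01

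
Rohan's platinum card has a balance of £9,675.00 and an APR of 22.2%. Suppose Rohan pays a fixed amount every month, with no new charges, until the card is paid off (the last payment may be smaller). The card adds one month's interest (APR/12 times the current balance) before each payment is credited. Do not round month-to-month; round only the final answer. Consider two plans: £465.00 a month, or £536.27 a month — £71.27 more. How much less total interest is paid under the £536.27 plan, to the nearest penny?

£448.07

Monthly rate r = 22.2%/12 = 1.85% = 0.0185.
At £465.00/mo: n = ⌈−ln(1 − rB₀/P)/ln(1+r)⌉ = 27 payments (last £239.44); total interest = total paid − £9,675.00 = £2,654.44.
At £536.27/mo: 23 payments (last £83.43); total interest £2,206.37.
Interest saved = £2,654.44 − £2,206.37 = £448.07.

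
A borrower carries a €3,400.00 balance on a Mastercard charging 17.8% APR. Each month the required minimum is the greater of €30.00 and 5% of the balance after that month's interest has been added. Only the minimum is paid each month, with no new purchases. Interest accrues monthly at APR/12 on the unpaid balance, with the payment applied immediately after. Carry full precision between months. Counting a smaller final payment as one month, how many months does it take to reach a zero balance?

Monthly rate r = 17.8%/12 = 1.48333% = 0.0148333.
While 5% of the post-interest balance exceeds €30.00, each month B ← (B·(1+r))·(1 − 0.05), i.e. B shrinks by the factor (1+r)·0.95 = 0.96409.
This holds for months 1–48. Entering month 49 the balance is €587.70; 5% of the post-interest balance is now below €30.00, so the flat €30.00 minimum applies from here.
From month 49 a fixed €30.00 at rate r clears €587.70 in 24 more payments. Total: 48 + 24 = 72 months.

72 months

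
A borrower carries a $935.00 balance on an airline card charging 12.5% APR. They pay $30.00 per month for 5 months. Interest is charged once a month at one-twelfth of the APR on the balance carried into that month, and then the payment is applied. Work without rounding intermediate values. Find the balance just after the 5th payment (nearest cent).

Monthly rate r = 12.5%/12 = 1.04167% = 0.0104167.
Each month: B ← B·(1+r) − $30.00.
Month 1: interest $9.74; balance after payment $914.74.
Month 2: interest $9.53; balance after payment $894.27.
Month 3: interest $9.32; balance after payment $873.58.
Month 4: interest $9.10; balance after payment $852.68.
Month 5: interest $8.88; balance after payment $831.57.

$831.57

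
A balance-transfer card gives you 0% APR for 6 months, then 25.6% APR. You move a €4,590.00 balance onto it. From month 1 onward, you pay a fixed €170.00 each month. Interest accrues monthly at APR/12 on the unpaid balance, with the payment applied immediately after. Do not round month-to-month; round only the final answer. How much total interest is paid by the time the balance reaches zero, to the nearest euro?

€1,216

Promo months 1–6 at r₀ = 0%/12 = 0; months 7+ at r₁ = 25.6%/12 = 0.0213333.
After month 6 (no interest yet): B = €4,590.00 − 6·€170.00 = €3,570.00.
Then at r₁ with €170.00/mo: n₂ = −ln(1 − r₁·B/P)/ln(1+r₁) ≈ 28.15 → 29 more payments.
Total paid = 34·€170.00 + €25.65 = €5,805.65; interest = €5,805.65 − €4,590.00 = €1,215.65.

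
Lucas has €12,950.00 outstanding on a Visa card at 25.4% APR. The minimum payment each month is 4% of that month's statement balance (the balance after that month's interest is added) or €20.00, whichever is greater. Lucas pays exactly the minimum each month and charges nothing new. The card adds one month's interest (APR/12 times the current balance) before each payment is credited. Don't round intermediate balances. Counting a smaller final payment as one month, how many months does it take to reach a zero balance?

200 months

Monthly rate r = 25.4%/12 = 2.11667% = 0.0211667.
While 4% of the post-interest balance exceeds €20.00, each month B ← (B·(1+r))·(1 − 0.04), i.e. B shrinks by the factor (1+r)·0.96 = 0.98032.
This holds for months 1–165. Entering month 166 the balance is €487.49; 4% of the post-interest balance is now below €20.00, so the flat €20.00 minimum applies from here.
From month 166 a fixed €20.00 at rate r clears €487.49 in 35 more payments. Total: 165 + 35 = 200 months.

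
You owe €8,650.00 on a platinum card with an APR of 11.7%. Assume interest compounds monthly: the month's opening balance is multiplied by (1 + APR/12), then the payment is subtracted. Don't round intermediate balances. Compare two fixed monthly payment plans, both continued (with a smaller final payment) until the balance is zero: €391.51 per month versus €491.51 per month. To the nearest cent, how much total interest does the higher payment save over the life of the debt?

€252.61

Monthly rate r = 11.7%/12 = 0.975% = 0.00975.
At €391.51/mo: n = ⌈−ln(1 − rB₀/P)/ln(1+r)⌉ = 26 payments (last €1.31); total interest = total paid − €8,650.00 = €1,139.06.
At €491.51/mo: 20 payments (last €197.76); total interest €886.45.
Interest saved = €1,139.06 − €886.45 = €252.61.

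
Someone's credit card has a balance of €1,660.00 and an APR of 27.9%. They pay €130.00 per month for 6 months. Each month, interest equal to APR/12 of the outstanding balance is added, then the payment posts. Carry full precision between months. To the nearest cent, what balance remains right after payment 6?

Monthly rate r = 27.9%/12 = 2.325% = 0.02325.
Each month: B ← B·(1+r) − €130.00.
Month 1: interest €38.59; balance after payment €1,568.60.
Month 2: interest €36.47; balance after payment €1,475.06.
Month 3: interest €34.30; balance after payment €1,379.36.
Month 4: interest €32.07; balance after payment €1,281.43.
Month 5: interest €29.79; balance after payment €1,181.22.
Month 6: interest €27.46; balance after payment €1,078.69.

€1,078.69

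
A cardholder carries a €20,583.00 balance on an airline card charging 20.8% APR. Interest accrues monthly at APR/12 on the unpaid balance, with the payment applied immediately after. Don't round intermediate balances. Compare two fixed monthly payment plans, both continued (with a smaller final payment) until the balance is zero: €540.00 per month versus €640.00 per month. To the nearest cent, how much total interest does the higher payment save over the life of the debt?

Monthly rate r = 20.8%/12 = 1.73333% = 0.0173333.
At €540.00/mo: n = ⌈−ln(1 − rB₀/P)/ln(1+r)⌉ = 63 payments (last €483.68); total interest = total paid − €20,583.00 = €13,380.68.
At €640.00/mo: 48 payments (last €281.76); total interest €9,778.76.
Interest saved = €13,380.68 − €9,778.76 = €3,601.92.

€3,601.92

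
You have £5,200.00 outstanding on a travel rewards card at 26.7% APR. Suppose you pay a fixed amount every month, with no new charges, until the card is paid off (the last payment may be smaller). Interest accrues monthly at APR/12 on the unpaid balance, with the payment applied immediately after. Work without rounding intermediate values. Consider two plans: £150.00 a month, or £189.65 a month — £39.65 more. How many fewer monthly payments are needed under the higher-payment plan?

25 fewer payments

Monthly rate r = 26.7%/12 = 2.225% = 0.02225.
At £150.00/mo: n = ⌈−ln(1 − rB₀/P)/ln(1+r)⌉ = 68 payments (last £7.46); total interest = total paid − £5,200.00 = £4,857.46.
At £189.65/mo: 43 payments (last £151.46); total interest £2,916.76.
Payments saved = 68 − 43 = 25.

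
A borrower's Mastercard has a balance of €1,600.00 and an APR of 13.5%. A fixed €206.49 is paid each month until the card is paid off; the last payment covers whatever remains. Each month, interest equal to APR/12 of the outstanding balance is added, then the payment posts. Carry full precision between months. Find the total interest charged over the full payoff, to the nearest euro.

Monthly rate r = 13.5%/12 = 1.125% = 0.01125.
Payoff takes n = ⌈−ln(1 − rB₀/P)/ln(1+r)⌉ = ⌈8.153⌉ = 9 payments; the last is €31.70.
Total paid = 8·€206.49 + €31.70 = €1,683.62.
Total interest = total paid − principal = €1,683.62 − €1,600.00 = €83.62.

€84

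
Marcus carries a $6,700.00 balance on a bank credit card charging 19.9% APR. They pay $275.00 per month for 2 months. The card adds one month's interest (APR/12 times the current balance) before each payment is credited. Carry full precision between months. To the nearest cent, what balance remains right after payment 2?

$6,369.50

Monthly rate r = 19.9%/12 = 1.65833% = 0.0165833.
Each month: B ← B·(1+r) − $275.00.
Month 1: interest $111.11; balance after payment $6,536.11.
Month 2: interest $108.39; balance after payment $6,369.50.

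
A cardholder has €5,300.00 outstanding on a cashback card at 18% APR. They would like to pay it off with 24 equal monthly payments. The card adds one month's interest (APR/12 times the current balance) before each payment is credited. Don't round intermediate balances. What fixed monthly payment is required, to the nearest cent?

€264.60

Monthly rate r = 18%/12 = 1.5% = 0.015.
Level-payment amortization: P = B₀·r / (1 − (1+r)^(−n)) = 5300.00·0.015 / (1 − 1.015^(−24)).
Denominator 1 − (1+r)^(−24) = 0.30045608.
P = 79.5 / 0.30045608 ≈ 264.60.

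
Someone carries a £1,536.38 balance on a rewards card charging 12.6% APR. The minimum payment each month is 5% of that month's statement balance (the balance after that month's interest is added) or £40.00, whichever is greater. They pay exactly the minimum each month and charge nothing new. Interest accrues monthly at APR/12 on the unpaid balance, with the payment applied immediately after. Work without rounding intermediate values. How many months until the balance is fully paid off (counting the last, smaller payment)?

39 months

Monthly rate r = 12.6%/12 = 1.05% = 0.0105.
While 5% of the post-interest balance exceeds £40.00, each month B ← (B·(1+r))·(1 − 0.05), i.e. B shrinks by the factor (1+r)·0.95 = 0.95997.
This holds for months 1–17. Entering month 18 the balance is £767.22; 5% of the post-interest balance is now below £40.00, so the flat £40.00 minimum applies from here.
From month 18 a fixed £40.00 at rate r clears £767.22 in 22 more payments. Total: 17 + 22 = 39 months.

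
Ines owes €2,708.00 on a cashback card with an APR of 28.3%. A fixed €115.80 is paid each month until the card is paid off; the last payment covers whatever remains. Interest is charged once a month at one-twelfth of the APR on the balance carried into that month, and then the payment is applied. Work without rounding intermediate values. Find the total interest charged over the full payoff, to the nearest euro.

Monthly rate r = 28.3%/12 = 2.35833% = 0.0235833.
Payoff takes n = ⌈−ln(1 − rB₀/P)/ln(1+r)⌉ = ⌈34.400⌉ = 35 payments; the last is €46.63.
Total paid = 34·€115.80 + €46.63 = €3,983.83.
Total interest = total paid − principal = €3,983.83 − €2,708.00 = €1,275.83.

€1,276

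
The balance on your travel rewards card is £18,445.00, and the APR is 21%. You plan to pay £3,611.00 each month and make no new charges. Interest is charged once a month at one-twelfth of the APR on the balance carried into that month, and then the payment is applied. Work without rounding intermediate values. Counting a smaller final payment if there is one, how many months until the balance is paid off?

Monthly rate r = 21%/12 = 1.75% = 0.0175.
Recurrence: B ← B·(1+r) − £3,611.00.
Month 1: interest £322.79; balance after payment £15,156.79.
Month 2: interest £265.24; balance after payment £11,811.03.
Month 3: interest £206.69; balance after payment £8,406.72.
Month 4: interest £147.12; balance after payment £4,942.84.
Month 5: interest £86.50; balance after payment £1,418.34.
Month 6: interest £24.82; balance after payment £0.00.

6 payments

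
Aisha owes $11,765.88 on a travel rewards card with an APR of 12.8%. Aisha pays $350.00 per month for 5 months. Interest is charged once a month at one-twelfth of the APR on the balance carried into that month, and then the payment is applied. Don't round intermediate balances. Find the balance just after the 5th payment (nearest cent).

$10,619.19

Monthly rate r = 12.8%/12 = 1.06667% = 0.0106667.
Each month: B ← B·(1+r) − $350.00.
Month 1: interest $125.50; balance after payment $11,541.38.
Month 2: interest $123.11; balance after payment $11,314.49.
Month 3: interest $120.69; balance after payment $11,085.18.
Month 4: interest $118.24; balance after payment $10,853.42.
Month 5: interest $115.77; balance after payment $10,619.19.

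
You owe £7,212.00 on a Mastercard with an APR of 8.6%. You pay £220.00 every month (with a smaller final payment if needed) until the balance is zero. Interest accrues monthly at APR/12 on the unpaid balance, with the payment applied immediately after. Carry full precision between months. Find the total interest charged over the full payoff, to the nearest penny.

Monthly rate r = 8.6%/12 = 0.716667% = 0.00716667.
Payoff takes n = ⌈−ln(1 − rB₀/P)/ln(1+r)⌉ = ⌈37.501⌉ = 38 payments; the last is £110.34.
Total paid = 37·£220.00 + £110.34 = £8,250.34.
Total interest = total paid − principal = £8,250.34 − £7,212.00 = £1,038.34.

£1,038.34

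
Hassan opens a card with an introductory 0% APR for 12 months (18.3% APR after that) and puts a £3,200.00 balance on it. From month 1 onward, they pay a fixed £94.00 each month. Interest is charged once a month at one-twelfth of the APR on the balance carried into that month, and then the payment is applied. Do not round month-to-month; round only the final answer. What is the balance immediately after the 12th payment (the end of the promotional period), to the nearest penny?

£2,072.00

Promo months 1–12 at r₀ = 0%/12 = 0; months 13+ at r₁ = 18.3%/12 = 0.01525.
After month 12 (no interest yet): B = £3,200.00 − 12·£94.00 = £2,072.00.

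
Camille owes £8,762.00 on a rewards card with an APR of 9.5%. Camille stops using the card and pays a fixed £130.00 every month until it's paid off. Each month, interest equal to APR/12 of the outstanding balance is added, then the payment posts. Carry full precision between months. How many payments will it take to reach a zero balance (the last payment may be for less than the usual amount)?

Monthly rate r = 9.5%/12 = 0.791667% = 0.00791667.
Recurrence: B ← B·(1+r) − £130.00.
Month 1: interest £69.37; balance after payment £8,701.37.
Month 2: interest £68.89; balance after payment £8,640.25.
Closed form: n = −ln(1 − rB₀/P)/ln(1+r) = −ln(0.46642)/ln(1.00792) ≈ 96.719, so the balance reaches zero during payment 97.

97 months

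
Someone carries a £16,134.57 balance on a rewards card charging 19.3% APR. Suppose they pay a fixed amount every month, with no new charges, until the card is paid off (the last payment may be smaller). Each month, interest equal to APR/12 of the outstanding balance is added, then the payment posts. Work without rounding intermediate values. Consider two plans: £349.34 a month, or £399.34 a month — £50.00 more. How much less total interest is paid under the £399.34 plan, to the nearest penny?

Monthly rate r = 19.3%/12 = 1.60833% = 0.0160833.
At £349.34/mo: n = ⌈−ln(1 − rB₀/P)/ln(1+r)⌉ = 86 payments (last £39.32); total interest = total paid − £16,134.57 = £13,598.65.
At £399.34/mo: 66 payments (last £305.89); total interest £10,128.42.
Interest saved = £13,598.65 − £10,128.42 = £3,470.23.

£3,470.23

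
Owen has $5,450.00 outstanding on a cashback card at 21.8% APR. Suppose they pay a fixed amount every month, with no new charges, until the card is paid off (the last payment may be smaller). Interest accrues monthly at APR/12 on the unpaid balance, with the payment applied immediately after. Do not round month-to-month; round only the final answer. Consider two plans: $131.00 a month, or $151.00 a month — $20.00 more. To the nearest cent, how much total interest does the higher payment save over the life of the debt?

Monthly rate r = 21.8%/12 = 1.81667% = 0.0181667.
At $131.00/mo: n = ⌈−ln(1 − rB₀/P)/ln(1+r)⌉ = 79 payments (last $39.83); total interest = total paid − $5,450.00 = $4,807.83.
At $151.00/mo: 60 payments (last $33.64); total interest $3,492.64.
Interest saved = $4,807.83 − $3,492.64 = $1,315.19.

$1,315.19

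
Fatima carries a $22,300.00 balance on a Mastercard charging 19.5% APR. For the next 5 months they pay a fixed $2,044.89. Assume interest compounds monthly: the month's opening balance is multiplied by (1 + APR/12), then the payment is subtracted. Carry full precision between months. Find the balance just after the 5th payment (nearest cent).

Monthly rate r = 19.5%/12 = 1.625% = 0.01625.
Each month: B ← B·(1+r) − $2,044.89.
Month 1: interest $362.38; balance after payment $20,617.49.
Month 2: interest $335.03; balance after payment $18,907.63.
Month 3: interest $307.25; balance after payment $17,169.99.
Month 4: interest $279.01; balance after payment $15,404.11.
Month 5: interest $250.32; balance after payment $13,609.54.

$13,609.54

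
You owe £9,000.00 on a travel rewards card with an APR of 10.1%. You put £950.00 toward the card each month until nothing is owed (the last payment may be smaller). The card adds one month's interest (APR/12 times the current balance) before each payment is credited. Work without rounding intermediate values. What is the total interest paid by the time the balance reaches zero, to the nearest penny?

£418.84

Monthly rate r = 10.1%/12 = 0.841667% = 0.00841667.
Payoff takes n = ⌈−ln(1 − rB₀/P)/ln(1+r)⌉ = ⌈9.914⌉ = 10 payments; the last is £868.84.
Total paid = 9·£950.00 + £868.84 = £9,418.84.
Total interest = total paid − principal = £9,418.84 − £9,000.00 = £418.84.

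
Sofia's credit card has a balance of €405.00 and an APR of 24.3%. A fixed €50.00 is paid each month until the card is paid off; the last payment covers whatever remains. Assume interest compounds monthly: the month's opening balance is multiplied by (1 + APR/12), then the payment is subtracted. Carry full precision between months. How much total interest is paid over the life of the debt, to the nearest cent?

€41.86

Monthly rate r = 24.3%/12 = 2.025% = 0.02025.
Payoff takes n = ⌈−ln(1 − rB₀/P)/ln(1+r)⌉ = ⌈8.937⌉ = 9 payments; the last is €46.86.
Total paid = 8·€50.00 + €46.86 = €446.86.
Total interest = total paid − principal = €446.86 − €405.00 = €41.86.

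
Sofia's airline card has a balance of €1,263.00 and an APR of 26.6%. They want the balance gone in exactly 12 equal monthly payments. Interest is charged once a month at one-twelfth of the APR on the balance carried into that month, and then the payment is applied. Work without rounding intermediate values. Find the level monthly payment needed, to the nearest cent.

€121.02

Monthly rate r = 26.6%/12 = 2.21667% = 0.0221667.
Level-payment amortization: P = B₀·r / (1 − (1+r)^(−n)) = 1263.00·0.0221667 / (1 − 1.02217^(−12)).
Denominator 1 − (1+r)^(−12) = 0.231330891.
P = 27.9965 / 0.231330891 ≈ 121.02.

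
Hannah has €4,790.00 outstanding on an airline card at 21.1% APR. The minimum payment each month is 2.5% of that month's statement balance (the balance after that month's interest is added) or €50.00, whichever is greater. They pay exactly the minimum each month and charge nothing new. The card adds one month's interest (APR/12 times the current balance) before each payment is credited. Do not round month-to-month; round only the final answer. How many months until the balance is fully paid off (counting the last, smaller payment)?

Monthly rate r = 21.1%/12 = 1.75833% = 0.0175833.
While 2.5% of the post-interest balance exceeds €50.00, each month B ← (B·(1+r))·(1 − 0.025), i.e. B shrinks by the factor (1+r)·0.975 = 0.99214.
This holds for months 1–113. Entering month 114 the balance is €1,964.56; 2.5% of the post-interest balance is now below €50.00, so the flat €50.00 minimum applies from here.
From month 114 a fixed €50.00 at rate r clears €1,964.56 in 68 more payments. Total: 113 + 68 = 181 months.

181 months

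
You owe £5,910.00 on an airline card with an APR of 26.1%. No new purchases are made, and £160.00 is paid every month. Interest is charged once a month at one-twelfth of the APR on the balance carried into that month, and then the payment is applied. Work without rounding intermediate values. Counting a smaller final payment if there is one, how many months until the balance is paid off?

76 months

Monthly rate r = 26.1%/12 = 2.175% = 0.02175.
Recurrence: B ← B·(1+r) − £160.00.
Month 1: interest £128.54; balance after payment £5,878.54.
Month 2: interest £127.86; balance after payment £5,846.40.
Closed form: n = −ln(1 − rB₀/P)/ln(1+r) = −ln(0.19661)/ln(1.02175) ≈ 75.594, so the balance reaches zero during payment 76.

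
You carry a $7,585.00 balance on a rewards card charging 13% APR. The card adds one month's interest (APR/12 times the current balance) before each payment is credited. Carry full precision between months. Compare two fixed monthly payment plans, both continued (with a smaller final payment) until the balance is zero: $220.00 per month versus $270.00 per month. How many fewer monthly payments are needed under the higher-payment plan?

Monthly rate r = 13%/12 = 1.08333% = 0.0108333.
At $220.00/mo: n = ⌈−ln(1 − rB₀/P)/ln(1+r)⌉ = 44 payments (last $87.76); total interest = total paid − $7,585.00 = $1,962.76.
At $270.00/mo: 34 payments (last $183.53); total interest $1,508.53.
Payments saved = 44 − 34 = 10.

10 fewer payments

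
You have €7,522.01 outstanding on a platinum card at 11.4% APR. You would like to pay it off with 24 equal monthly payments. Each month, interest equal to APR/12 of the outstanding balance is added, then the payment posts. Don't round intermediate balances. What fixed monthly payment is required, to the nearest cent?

Monthly rate r = 11.4%/12 = 0.95% = 0.0095.
Level-payment amortization: P = B₀·r / (1 − (1+r)^(−n)) = 7522.01·0.0095 / (1 − 1.0095^(−24)).
Denominator 1 − (1+r)^(−24) = 0.203018498.
P = 71.4591 / 0.203018498 ≈ 351.98.

€351.98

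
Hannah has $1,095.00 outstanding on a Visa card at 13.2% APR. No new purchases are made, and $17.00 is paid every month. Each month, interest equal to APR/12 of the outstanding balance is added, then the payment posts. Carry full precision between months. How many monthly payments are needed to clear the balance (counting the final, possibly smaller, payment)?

113 months

Monthly rate r = 13.2%/12 = 1.1% = 0.011.
Recurrence: B ← B·(1+r) − $17.00.
Month 1: interest $12.04; balance after payment $1,090.05.
Month 2: interest $11.99; balance after payment $1,085.04.
Closed form: n = −ln(1 − rB₀/P)/ln(1+r) = −ln(0.29147)/ln(1.011) ≈ 112.689, so the balance reaches zero during payment 113.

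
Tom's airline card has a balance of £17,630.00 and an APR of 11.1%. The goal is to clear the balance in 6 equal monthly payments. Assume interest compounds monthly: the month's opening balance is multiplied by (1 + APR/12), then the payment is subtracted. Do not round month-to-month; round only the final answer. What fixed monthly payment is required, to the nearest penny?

Monthly rate r = 11.1%/12 = 0.925% = 0.00925.
Level-payment amortization: P = B₀·r / (1 − (1+r)^(−n)) = 17630.00·0.00925 / (1 − 1.00925^(−6)).
Denominator 1 − (1+r)^(−6) = 0.0537466032.
P = 163.077 / 0.0537466032 ≈ 3034.19.

£3,034.19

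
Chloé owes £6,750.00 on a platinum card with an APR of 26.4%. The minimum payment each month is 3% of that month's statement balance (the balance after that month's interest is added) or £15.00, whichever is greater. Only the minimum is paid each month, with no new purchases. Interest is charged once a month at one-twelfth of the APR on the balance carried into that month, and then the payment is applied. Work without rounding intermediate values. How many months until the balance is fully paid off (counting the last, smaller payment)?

360 months

Monthly rate r = 26.4%/12 = 2.2% = 0.022.
While 3% of the post-interest balance exceeds £15.00, each month B ← (B·(1+r))·(1 − 0.03), i.e. B shrinks by the factor (1+r)·0.97 = 0.99134.
This holds for months 1–302. Entering month 303 the balance is £488.13; 3% of the post-interest balance is now below £15.00, so the flat £15.00 minimum applies from here.
From month 303 a fixed £15.00 at rate r clears £488.13 in 58 more payments. Total: 302 + 58 = 360 months.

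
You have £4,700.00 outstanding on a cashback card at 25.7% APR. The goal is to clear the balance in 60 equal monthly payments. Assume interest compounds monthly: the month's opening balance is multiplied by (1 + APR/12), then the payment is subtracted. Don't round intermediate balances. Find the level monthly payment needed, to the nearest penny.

£139.89

Monthly rate r = 25.7%/12 = 2.14167% = 0.0214167.
Level-payment amortization: P = B₀·r / (1 − (1+r)^(−n)) = 4700.00·0.0214167 / (1 − 1.02142^(−60)).
Denominator 1 − (1+r)^(−60) = 0.719570565.
P = 100.658 / 0.719570565 ≈ 139.89.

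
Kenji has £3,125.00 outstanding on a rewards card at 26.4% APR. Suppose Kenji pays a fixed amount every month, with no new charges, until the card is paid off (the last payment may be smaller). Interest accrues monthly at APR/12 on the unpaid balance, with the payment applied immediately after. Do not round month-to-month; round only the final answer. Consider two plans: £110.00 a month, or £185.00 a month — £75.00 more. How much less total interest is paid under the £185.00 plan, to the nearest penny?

£1,007.73

Monthly rate r = 26.4%/12 = 2.2% = 0.022.
At £110.00/mo: n = ⌈−ln(1 − rB₀/P)/ln(1+r)⌉ = 46 payments (last £7.98); total interest = total paid − £3,125.00 = £1,832.98.
At £185.00/mo: 22 payments (last £65.25); total interest £825.25.
Interest saved = £1,832.98 − £825.25 = £1,007.73.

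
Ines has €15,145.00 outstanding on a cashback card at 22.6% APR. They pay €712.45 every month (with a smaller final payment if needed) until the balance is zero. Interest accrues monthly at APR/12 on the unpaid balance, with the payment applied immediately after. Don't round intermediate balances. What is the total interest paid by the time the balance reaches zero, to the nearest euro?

€4,385

Monthly rate r = 22.6%/12 = 1.88333% = 0.0188333.
Payoff takes n = ⌈−ln(1 − rB₀/P)/ln(1+r)⌉ = ⌈27.410⌉ = 28 payments; the last is €293.40.
Total paid = 27·€712.45 + €293.40 = €19,529.55.
Total interest = total paid − principal = €19,529.55 − €15,145.00 = €4,384.55.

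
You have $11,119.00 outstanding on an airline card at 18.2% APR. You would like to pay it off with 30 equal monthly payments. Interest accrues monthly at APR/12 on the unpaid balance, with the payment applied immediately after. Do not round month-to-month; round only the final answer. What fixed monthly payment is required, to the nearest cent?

Monthly rate r = 18.2%/12 = 1.51667% = 0.0151667.
Level-payment amortization: P = B₀·r / (1 − (1+r)^(−n)) = 11119.00·0.0151667 / (1 − 1.01517^(−30)).
Denominator 1 − (1+r)^(−30) = 0.363381102.
P = 168.638 / 0.363381102 ≈ 464.08.

$464.08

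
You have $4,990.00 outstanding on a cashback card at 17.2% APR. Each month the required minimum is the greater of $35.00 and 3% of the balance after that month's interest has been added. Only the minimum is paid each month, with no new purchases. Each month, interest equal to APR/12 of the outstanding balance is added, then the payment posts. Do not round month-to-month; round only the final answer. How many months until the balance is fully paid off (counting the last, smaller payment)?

Monthly rate r = 17.2%/12 = 1.43333% = 0.0143333.
While 3% of the post-interest balance exceeds $35.00, each month B ← (B·(1+r))·(1 − 0.03), i.e. B shrinks by the factor (1+r)·0.97 = 0.9839.
This holds for months 1–91. Entering month 92 the balance is $1,139.65; 3% of the post-interest balance is now below $35.00, so the flat $35.00 minimum applies from here.
From month 92 a fixed $35.00 at rate r clears $1,139.65 in 45 more payments. Total: 91 + 45 = 136 months.

136 months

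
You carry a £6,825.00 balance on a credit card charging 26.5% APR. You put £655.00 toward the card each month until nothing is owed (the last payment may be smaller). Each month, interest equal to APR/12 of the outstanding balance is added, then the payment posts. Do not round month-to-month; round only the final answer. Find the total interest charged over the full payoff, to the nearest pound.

Monthly rate r = 26.5%/12 = 2.20833% = 0.0220833.
Payoff takes n = ⌈−ln(1 − rB₀/P)/ln(1+r)⌉ = ⌈11.972⌉ = 12 payments; the last is £636.75.
Total paid = 11·£655.00 + £636.75 = £7,841.75.
Total interest = total paid − principal = £7,841.75 − £6,825.00 = £1,016.75.

£1,017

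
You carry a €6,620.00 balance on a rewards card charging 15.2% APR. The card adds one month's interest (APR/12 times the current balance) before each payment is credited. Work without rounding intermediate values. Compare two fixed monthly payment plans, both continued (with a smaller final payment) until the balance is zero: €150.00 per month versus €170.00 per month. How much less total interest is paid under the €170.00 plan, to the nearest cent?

€576.59

Monthly rate r = 15.2%/12 = 1.26667% = 0.0126667.
At €150.00/mo: n = ⌈−ln(1 − rB₀/P)/ln(1+r)⌉ = 66 payments (last €7.17); total interest = total paid − €6,620.00 = €3,137.17.
At €170.00/mo: 55 payments (last €0.58); total interest €2,560.58.
Interest saved = €3,137.17 − €2,560.58 = €576.59.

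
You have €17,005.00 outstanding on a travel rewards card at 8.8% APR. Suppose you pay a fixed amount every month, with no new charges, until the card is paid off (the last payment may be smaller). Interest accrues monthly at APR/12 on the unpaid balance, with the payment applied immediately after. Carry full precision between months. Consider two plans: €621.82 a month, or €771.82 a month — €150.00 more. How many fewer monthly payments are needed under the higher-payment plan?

Monthly rate r = 8.8%/12 = 0.733333% = 0.00733333.
At €621.82/mo: n = ⌈−ln(1 − rB₀/P)/ln(1+r)⌉ = 31 payments (last €394.45); total interest = total paid − €17,005.00 = €2,044.05.
At €771.82/mo: 25 payments (last €91.88); total interest €1,610.56.
Payments saved = 31 − 25 = 6.

6 fewer payments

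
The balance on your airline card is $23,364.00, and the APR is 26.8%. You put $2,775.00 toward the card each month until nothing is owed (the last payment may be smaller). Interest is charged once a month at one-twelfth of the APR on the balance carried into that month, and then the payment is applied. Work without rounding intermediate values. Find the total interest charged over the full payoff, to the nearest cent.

Monthly rate r = 26.8%/12 = 2.23333% = 0.0223333.
Payoff takes n = ⌈−ln(1 − rB₀/P)/ln(1+r)⌉ = ⌈9.431⌉ = 10 payments; the last is $1,202.21.
Total paid = 9·$2,775.00 + $1,202.21 = $26,177.21.
Total interest = total paid − principal = $26,177.21 − $23,364.00 = $2,813.21.

$2,813.21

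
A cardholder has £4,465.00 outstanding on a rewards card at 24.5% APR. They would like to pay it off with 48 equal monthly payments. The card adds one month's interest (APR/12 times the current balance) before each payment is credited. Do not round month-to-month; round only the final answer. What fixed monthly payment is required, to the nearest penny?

Monthly rate r = 24.5%/12 = 2.04167% = 0.0204167.
Level-payment amortization: P = B₀·r / (1 − (1+r)^(−n)) = 4465.00·0.0204167 / (1 − 1.02042^(−48)).
Denominator 1 − (1+r)^(−48) = 0.62096622.
P = 91.1604 / 0.62096622 ≈ 146.80.

£146.80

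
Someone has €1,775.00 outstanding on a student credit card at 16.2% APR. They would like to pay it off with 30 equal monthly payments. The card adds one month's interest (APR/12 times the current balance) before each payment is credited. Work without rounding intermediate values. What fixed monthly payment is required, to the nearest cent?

€72.35

Monthly rate r = 16.2%/12 = 1.35% = 0.0135.
Level-payment amortization: P = B₀·r / (1 − (1+r)^(−n)) = 1775.00·0.0135 / (1 − 1.0135^(−30)).
Denominator 1 − (1+r)^(−30) = 0.331213637.
P = 23.9625 / 0.331213637 ≈ 72.35.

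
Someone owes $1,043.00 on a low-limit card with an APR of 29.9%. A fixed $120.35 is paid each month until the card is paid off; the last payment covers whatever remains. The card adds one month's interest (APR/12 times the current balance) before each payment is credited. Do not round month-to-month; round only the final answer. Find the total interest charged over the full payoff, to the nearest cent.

Monthly rate r = 29.9%/12 = 2.49167% = 0.0249167.
Payoff takes n = ⌈−ln(1 − rB₀/P)/ln(1+r)⌉ = ⌈9.884⌉ = 10 payments; the last is $106.58.
Total paid = 9·$120.35 + $106.58 = $1,189.73.
Total interest = total paid − principal = $1,189.73 − $1,043.00 = $146.73.

$146.73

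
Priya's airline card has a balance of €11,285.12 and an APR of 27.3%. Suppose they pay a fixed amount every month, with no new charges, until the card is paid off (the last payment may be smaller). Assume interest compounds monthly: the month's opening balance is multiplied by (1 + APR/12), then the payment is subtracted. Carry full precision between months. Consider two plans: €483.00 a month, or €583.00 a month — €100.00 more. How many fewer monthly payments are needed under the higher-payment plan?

Monthly rate r = 27.3%/12 = 2.275% = 0.02275.
At €483.00/mo: n = ⌈−ln(1 − rB₀/P)/ln(1+r)⌉ = 34 payments (last €344.20); total interest = total paid − €11,285.12 = €4,998.08.
At €583.00/mo: 26 payments (last €470.25); total interest €3,760.13.
Payments saved = 34 − 26 = 8.

8 fewer payments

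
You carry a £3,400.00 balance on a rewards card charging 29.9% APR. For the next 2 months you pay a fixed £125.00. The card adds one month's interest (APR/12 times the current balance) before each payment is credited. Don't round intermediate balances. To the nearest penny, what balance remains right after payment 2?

£3,318.43

Monthly rate r = 29.9%/12 = 2.49167% = 0.0249167.
Each month: B ← B·(1+r) − £125.00.
Month 1: interest £84.72; balance after payment £3,359.72.
Month 2: interest £83.71; balance after payment £3,318.43.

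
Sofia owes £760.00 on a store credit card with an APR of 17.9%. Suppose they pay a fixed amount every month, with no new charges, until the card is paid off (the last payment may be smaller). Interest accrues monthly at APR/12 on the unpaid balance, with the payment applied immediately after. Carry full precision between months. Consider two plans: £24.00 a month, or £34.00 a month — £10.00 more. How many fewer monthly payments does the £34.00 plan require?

Monthly rate r = 17.9%/12 = 1.49167% = 0.0149167.
At £24.00/mo: n = ⌈−ln(1 − rB₀/P)/ln(1+r)⌉ = 44 payments (last £4.34); total interest = total paid − £760.00 = £276.34.
At £34.00/mo: 28 payments (last £13.46); total interest £171.46.
Payments saved = 44 − 28 = 16.

16 fewer payments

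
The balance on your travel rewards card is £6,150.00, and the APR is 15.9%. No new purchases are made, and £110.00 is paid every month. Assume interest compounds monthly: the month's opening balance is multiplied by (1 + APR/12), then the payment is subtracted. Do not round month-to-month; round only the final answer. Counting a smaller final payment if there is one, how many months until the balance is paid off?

103 payments

Monthly rate r = 15.9%/12 = 1.325% = 0.01325.
Recurrence: B ← B·(1+r) − £110.00.
Month 1: interest £81.49; balance after payment £6,121.49.
Month 2: interest £81.11; balance after payment £6,092.60.
Closed form: n = −ln(1 − rB₀/P)/ln(1+r) = −ln(0.2592)/ln(1.01325) ≈ 102.571, so the balance reaches zero during payment 103.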